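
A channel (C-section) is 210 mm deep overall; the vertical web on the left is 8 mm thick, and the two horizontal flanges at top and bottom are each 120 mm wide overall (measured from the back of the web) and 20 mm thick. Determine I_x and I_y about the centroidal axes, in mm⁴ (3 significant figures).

Split into non-overlapping primitives; take the origin at the lower-left of the bounding box.
Web: 8 × 210, A = 1 680 mm², y = 105 mm, Ī = 6 174 000 mm⁴.
Top flange (beyond web): 112 × 20, A = 2 240 mm², y = 200 mm, Ī = 74 667 mm⁴.
Bottom flange (beyond web): 112 × 20, A = 2 240 mm², y = 10 mm, Ī = 74 667 mm⁴.
By symmetry the centroid is at mid-height, ȳ = 105 mm.
Transfer each piece to the centroidal x-axis using Ī + A·d² with d = y − 105:
  web: d = 0 mm → contributes +6 174 000 mm⁴
  top flange (beyond web): d = 95 mm → contributes +20 290 667 mm⁴
  bottom flange (beyond web): d = -95 mm → contributes +20 290 667 mm⁴
Total I = 46 755 333 mm⁴.
For the y-axis: x̄ = 47.636 mm.
Repeating about the centroidal y-axis gives I_y = 9 090 599 mm⁴.

I_x ≈ 4.68 × 10⁷ mm⁴, I_y ≈ 9.09 × 10⁶ mm⁴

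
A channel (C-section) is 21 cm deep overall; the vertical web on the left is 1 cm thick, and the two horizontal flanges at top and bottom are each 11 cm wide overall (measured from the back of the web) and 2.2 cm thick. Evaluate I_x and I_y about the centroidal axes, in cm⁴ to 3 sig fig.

I_x ≈ 4680 cm⁴, I_y ≈ 798 cm⁴

Split into non-overlapping primitives; take the origin at the lower-left of the bounding box.
Web: 1 × 21, A = 21 cm², y = 10.5 cm, Ī = 771.75 cm⁴.
Top flange (beyond web): 10 × 2.2, A = 22 cm², y = 19.9 cm, Ī = 8.8733 cm⁴.
Bottom flange (beyond web): 10 × 2.2, A = 22 cm², y = 1.1 cm, Ī = 8.8733 cm⁴.
By symmetry the centroid is at mid-height, ȳ = 10.5 cm.
Transfer each piece to the centroidal x-axis using Ī + A·d² with d = y − 10.5:
  web: d = 0 cm → contributes +771.75 cm⁴
  top flange (beyond web): d = 9.4 cm → contributes +1952.8 cm⁴
  bottom flange (beyond web): d = -9.4 cm → contributes +1952.8 cm⁴
Total I = 4677.3 cm⁴.
For the y-axis: x̄ = 4.2231 cm.
Repeating about the centroidal y-axis gives I_y = 798.43 cm⁴.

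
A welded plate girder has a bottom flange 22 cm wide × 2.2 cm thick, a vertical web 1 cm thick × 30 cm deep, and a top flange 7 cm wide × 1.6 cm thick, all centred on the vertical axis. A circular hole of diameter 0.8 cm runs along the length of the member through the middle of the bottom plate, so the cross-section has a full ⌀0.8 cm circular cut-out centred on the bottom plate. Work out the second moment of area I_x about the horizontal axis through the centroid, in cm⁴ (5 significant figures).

Treat the section as a set of non-overlapping primitives; coordinates are from the bounding-box lower-left.
Bottom plate: 22 × 2.2, A = 48.4 cm², y = 1.1 cm, Ī = 19.52133 cm⁴.
Web plate: 1 × 30, A = 30 cm², y = 17.2 cm, Ī = 2 250 cm⁴.
Top plate: 7 × 1.6, A = 11.2 cm², y = 33 cm, Ī = 2.389333 cm⁴.
Hole (subtracted): ⌀0.8, A = 0.5026548 cm², y = 1.1 cm, Ī = 0.02010619 cm⁴.
Centroid: ȳ = ΣA·y / ΣA = 10.53103 cm.
Transfer each piece to the horizontal axis through the centroid using Ī + A·d² with d = y − 10.53103:
  bottom plate: d = -9.431033 cm → contributes +4324.429 cm⁴
  web plate: d = 6.668967 cm → contributes +3584.254 cm⁴
  top plate: d = 22.46897 cm → contributes +5656.76 cm⁴
  hole: d = -9.431033 cm → contributes −44.72843 cm⁴
Total I = 13520.71 cm⁴.

I_x ≈ 1.3521 × 10⁴ cm⁴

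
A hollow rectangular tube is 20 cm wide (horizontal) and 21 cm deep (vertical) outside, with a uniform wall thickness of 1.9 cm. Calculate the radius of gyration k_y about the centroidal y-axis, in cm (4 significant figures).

Decompose the section into non-overlapping parts with the origin at the bottom-left of its bounding rectangle.
Outer rectangle: 20 × 21, A = 420 cm², x = 10 cm, Ī = 14 000 cm⁴.
Inner void (subtracted): 16.2 × 17.2, A = 278.64 cm², x = 10 cm, Ī = 6093.86 cm⁴.
By symmetry the centroid is at mid-width, x̄ = 10 cm.
All pieces are centred on the centroidal y-axis, so I = ΣĪ (holes subtracted) = 7906.14 cm⁴.
Radius of gyration: k = √(I/A) = √(7906.14 / 141.36) = 7.47858 cm.

k_y ≈ 7.479 cm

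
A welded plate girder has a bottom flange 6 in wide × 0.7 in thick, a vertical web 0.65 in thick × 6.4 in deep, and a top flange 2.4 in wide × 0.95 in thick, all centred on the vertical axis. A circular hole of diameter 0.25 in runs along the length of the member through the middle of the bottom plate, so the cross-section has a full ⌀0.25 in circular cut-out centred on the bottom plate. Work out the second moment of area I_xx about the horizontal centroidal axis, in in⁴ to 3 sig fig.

I_xx ≈ 93.8 in⁴

Split into non-overlapping primitives; take the origin at the lower-left of the bounding box.
Bottom plate: 6 × 0.7, A = 4.2 in², y = 0.35 in, Ī = 0.1715 in⁴.
Web plate: 0.65 × 6.4, A = 4.16 in², y = 3.9 in, Ī = 14.199 in⁴.
Top plate: 2.4 × 0.95, A = 2.28 in², y = 7.575 in, Ī = 0.17148 in⁴.
Hole (subtracted): ⌀0.25, A = 0.049087 in², y = 0.35 in, Ī = 0.00019175 in⁴.
Centroid: ȳ = ΣA·y / ΣA = 3.2998 in.
Transfer each piece to the horizontal centroidal axis using Ī + A·d² with d = y − 3.2998:
  bottom plate: d = -2.9498 in → contributes +36.717 in⁴
  web plate: d = 0.60021 in → contributes +15.698 in⁴
  top plate: d = 4.2752 in → contributes +41.844 in⁴
  hole: d = -2.9498 in → contributes −0.42731 in⁴
Total I = 93.832 in⁴.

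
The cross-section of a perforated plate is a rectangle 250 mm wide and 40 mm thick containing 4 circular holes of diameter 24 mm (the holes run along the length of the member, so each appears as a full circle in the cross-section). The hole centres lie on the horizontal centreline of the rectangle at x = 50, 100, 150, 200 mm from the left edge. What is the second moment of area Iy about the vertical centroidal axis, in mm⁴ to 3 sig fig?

Iy ≈ 4.64 × 10⁷ mm⁴

Treat the section as a set of non-overlapping primitives; coordinates are from the bounding-box lower-left.
Plate: 250 × 40, A = 10 000 mm², x = 125 mm, Ī = 52 083 333 mm⁴.
Hole 1 (subtracted): ⌀24, A = 452.39 mm², x = 50 mm, Ī = 16 286 mm⁴.
Hole 2 (subtracted): ⌀24, A = 452.39 mm², x = 100 mm, Ī = 16 286 mm⁴.
Hole 3 (subtracted): ⌀24, A = 452.39 mm², x = 150 mm, Ī = 16 286 mm⁴.
Hole 4 (subtracted): ⌀24, A = 452.39 mm², x = 200 mm, Ī = 16 286 mm⁴.
By symmetry the centroid is at mid-width, x̄ = 125 mm.
Transfer each piece to the vertical centroidal axis using Ī + A·d² with d = x − 125:
  plate: d = 0 mm → contributes +52 083 333 mm⁴
  hole 1: d = -75 mm → contributes −2 560 976 mm⁴
  hole 2: d = -25 mm → contributes −299 029 mm⁴
  hole 3: d = 25 mm → contributes −299 029 mm⁴
  hole 4: d = 75 mm → contributes −2 560 976 mm⁴
Total I = 46 363 322 mm⁴.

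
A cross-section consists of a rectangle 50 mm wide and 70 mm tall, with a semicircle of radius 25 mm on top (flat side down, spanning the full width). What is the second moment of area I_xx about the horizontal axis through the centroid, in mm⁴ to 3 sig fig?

I_xx ≈ 3.07 × 10⁶ mm⁴

Decompose the section into non-overlapping parts with the origin at the bottom-left of its bounding rectangle.
Rectangular body: 50 × 70, A = 3 500 mm², y = 35 mm, Ī = 1 429 167 mm⁴.
Semicircular cap: semicircle r = 25, A = 981.75 mm², y = 80.61 mm, Ī = 42 874 mm⁴.
Centroid: ȳ = ΣA·y / ΣA = 44.991 mm.
Transfer each piece to the horizontal axis through the centroid using Ī + A·d² with d = y − 44.991:
  rectangular body: d = -9.9912 mm → contributes +1 778 548 mm⁴
  semicircular cap: d = 35.619 mm → contributes +1 288 442 mm⁴
Total I = 3 066 990 mm⁴.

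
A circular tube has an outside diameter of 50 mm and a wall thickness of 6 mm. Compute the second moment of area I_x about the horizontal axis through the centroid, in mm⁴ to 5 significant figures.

Break the section into simple shapes (no overlaps), measuring from the bottom-left corner of the bounding box.
Outer circle: ⌀50, A = 1963.495 mm², y = 25 mm, Ī = 306796.2 mm⁴.
Bore (subtracted): ⌀38, A = 1134.115 mm², y = 25 mm, Ī = 102353.9 mm⁴.
By symmetry the centroid is at mid-height, ȳ = 25 mm.
All pieces are centred on the horizontal axis through the centroid, so I = ΣĪ (holes subtracted) = 204442.3 mm⁴.

I_x ≈ 2.0444 × 10⁵ mm⁴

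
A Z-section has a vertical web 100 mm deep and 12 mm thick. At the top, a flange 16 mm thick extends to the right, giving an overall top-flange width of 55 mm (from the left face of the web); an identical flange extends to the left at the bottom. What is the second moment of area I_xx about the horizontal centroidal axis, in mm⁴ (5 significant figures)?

Break the section into simple shapes (no overlaps), measuring from the bottom-left corner of the bounding box.
Web: 12 × 100, A = 1 200 mm², y = 50 mm, Ī = 1 000 000 mm⁴.
Top flange (beyond web): 43 × 16, A = 688 mm², y = 92 mm, Ī = 14677.33 mm⁴.
Bottom flange (beyond web): 43 × 16, A = 688 mm², y = 8 mm, Ī = 14677.33 mm⁴.
Centroid: ȳ = ΣA·y / ΣA = 50 mm.
Transfer each piece to the horizontal centroidal axis using Ī + A·d² with d = y − 50:
  web: d = 0 mm → contributes +1 000 000 mm⁴
  top flange (beyond web): d = 42 mm → contributes +1 228 309 mm⁴
  bottom flange (beyond web): d = -42 mm → contributes +1 228 309 mm⁴
Total I = 3 456 619 mm⁴.

I_xx ≈ 3.4566 × 10⁶ mm⁴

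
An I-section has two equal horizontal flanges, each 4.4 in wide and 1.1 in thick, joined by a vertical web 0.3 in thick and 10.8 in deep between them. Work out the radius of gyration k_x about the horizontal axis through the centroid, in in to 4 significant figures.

Split into non-overlapping primitives; take the origin at the lower-left of the bounding box.
Bottom flange: 4.4 × 1.1, A = 4.84 in², y = 0.55 in, Ī = 0.488033 in⁴.
Web: 0.3 × 10.8, A = 3.24 in², y = 6.5 in, Ī = 31.4928 in⁴.
Top flange: 4.4 × 1.1, A = 4.84 in², y = 12.45 in, Ī = 0.488033 in⁴.
By symmetry the centroid is at mid-height, ȳ = 6.5 in.
Transfer each piece to the horizontal axis through the centroid using Ī + A·d² with d = y − 6.5:
  bottom flange: d = -5.95 in → contributes +171.836 in⁴
  web: d = 0 in → contributes +31.4928 in⁴
  top flange: d = 5.95 in → contributes +171.836 in⁴
Total I = 375.165 in⁴.
Radius of gyration: k = √(I/A) = √(375.165 / 12.92) = 5.38865 in.

k_x ≈ 5.389 in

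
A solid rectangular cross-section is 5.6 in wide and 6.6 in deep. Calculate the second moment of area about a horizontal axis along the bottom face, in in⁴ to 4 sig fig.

The section: 5.6 × 6.6, A = 36.96 in², y = 3.3 in, Ī = 134.165 in⁴.
Transfer it to a horizontal axis along the bottom face using Ī + A·d² with d = y − 0:
  the section: d = 3.3 in → contributes +536.659 in⁴
Total I = 536.659 in⁴.

I_base ≈ 536.7 in⁴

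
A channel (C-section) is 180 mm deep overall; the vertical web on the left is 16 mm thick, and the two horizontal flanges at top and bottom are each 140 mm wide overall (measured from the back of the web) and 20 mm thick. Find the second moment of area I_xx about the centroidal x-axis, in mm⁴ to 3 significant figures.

I_xx ≈ 3.97 × 10⁷ mm⁴

Treat the section as a set of non-overlapping primitives; coordinates are from the bounding-box lower-left.
Web: 16 × 180, A = 2 880 mm², y = 90 mm, Ī = 7 776 000 mm⁴.
Top flange (beyond web): 124 × 20, A = 2 480 mm², y = 170 mm, Ī = 82 667 mm⁴.
Bottom flange (beyond web): 124 × 20, A = 2 480 mm², y = 10 mm, Ī = 82 667 mm⁴.
By symmetry the centroid is at mid-height, ȳ = 90 mm.
Transfer each piece to the centroidal x-axis using Ī + A·d² with d = y − 90:
  web: d = 0 mm → contributes +7 776 000 mm⁴
  top flange (beyond web): d = 80 mm → contributes +15 954 667 mm⁴
  bottom flange (beyond web): d = -80 mm → contributes +15 954 667 mm⁴
Total I = 39 685 333 mm⁴.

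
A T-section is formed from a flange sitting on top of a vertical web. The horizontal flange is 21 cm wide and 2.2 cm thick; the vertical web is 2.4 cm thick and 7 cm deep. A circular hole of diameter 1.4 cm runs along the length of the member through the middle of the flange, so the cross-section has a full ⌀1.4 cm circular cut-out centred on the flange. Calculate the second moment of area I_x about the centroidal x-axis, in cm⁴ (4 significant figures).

Decompose the section into non-overlapping parts with the origin at the bottom-left of its bounding rectangle.
Flange: 21 × 2.2, A = 46.2 cm², y = 8.1 cm, Ī = 18.634 cm⁴.
Web: 2.4 × 7, A = 16.8 cm², y = 3.5 cm, Ī = 68.6 cm⁴.
Hole (subtracted): ⌀1.4, A = 1.53938 cm², y = 8.1 cm, Ī = 0.188574 cm⁴.
Centroid: ȳ = ΣA·y / ΣA = 6.84261 cm.
Transfer each piece to the centroidal x-axis using Ī + A·d² with d = y − 6.84261:
  flange: d = 1.25739 cm → contributes +91.6776 cm⁴
  web: d = -3.34261 cm → contributes +256.307 cm⁴
  hole: d = 1.25739 cm → contributes −2.62238 cm⁴
Total I = 345.362 cm⁴.

I_x ≈ 345.4 cm⁴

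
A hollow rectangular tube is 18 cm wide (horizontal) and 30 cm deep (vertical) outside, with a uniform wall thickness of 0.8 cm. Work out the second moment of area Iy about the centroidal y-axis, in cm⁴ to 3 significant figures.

Iy ≈ 4140 cm⁴

Break the section into simple shapes (no overlaps), measuring from the bottom-left corner of the bounding box.
Outer rectangle: 18 × 30, A = 540 cm², x = 9 cm, Ī = 14 580 cm⁴.
Inner void (subtracted): 16.4 × 28.4, A = 465.76 cm², x = 9 cm, Ī = 10 439 cm⁴.
By symmetry the centroid is at mid-width, x̄ = 9 cm.
All pieces are centred on the centroidal y-axis, so I = ΣĪ (holes subtracted) = 4140.8 cm⁴.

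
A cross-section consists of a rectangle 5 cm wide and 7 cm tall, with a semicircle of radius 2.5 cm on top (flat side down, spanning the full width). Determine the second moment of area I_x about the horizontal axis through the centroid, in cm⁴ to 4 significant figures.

I_x ≈ 306.7 cm⁴

Treat the section as a set of non-overlapping primitives; coordinates are from the bounding-box lower-left.
Rectangular body: 5 × 7, A = 35 cm², y = 3.5 cm, Ī = 142.917 cm⁴.
Semicircular cap: semicircle r = 2.5, A = 9.81748 cm², y = 8.06103 cm, Ī = 4.28738 cm⁴.
Centroid: ȳ = ΣA·y / ΣA = 4.49912 cm.
Transfer each piece to the horizontal axis through the centroid using Ī + A·d² with d = y − 4.49912:
  rectangular body: d = -0.999116 cm → contributes +177.855 cm⁴
  semicircular cap: d = 3.56192 cm → contributes +128.844 cm⁴
Total I = 306.699 cm⁴.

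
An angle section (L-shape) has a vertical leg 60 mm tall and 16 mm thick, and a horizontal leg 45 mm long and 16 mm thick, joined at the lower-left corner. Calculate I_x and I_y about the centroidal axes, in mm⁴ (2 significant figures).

Treat the section as a set of non-overlapping primitives; coordinates are from the bounding-box lower-left.
Vertical leg: 16 × 60, A = 960 mm², y = 30 mm, Ī = 288 000 mm⁴.
Horizontal leg (remainder): 29 × 16, A = 464 mm², y = 8 mm, Ī = 9 899 mm⁴.
Centroid: ȳ = ΣA·y / ΣA = 22.83 mm.
Transfer each piece to the centroidal x-axis using Ī + A·d² with d = y − 22.83:
  vertical leg: d = 7.169 mm → contributes +337 332 mm⁴
  horizontal leg (remainder): d = -14.83 mm → contributes +111 966 mm⁴
Total I = 449 298 mm⁴.
For the y-axis: x̄ = 15.33 mm.
Repeating about the centroidal y-axis gives I_y = 211 358 mm⁴.

I_x ≈ 4.5 × 10⁵ mm⁴, I_y ≈ 2.1 × 10⁵ mm⁴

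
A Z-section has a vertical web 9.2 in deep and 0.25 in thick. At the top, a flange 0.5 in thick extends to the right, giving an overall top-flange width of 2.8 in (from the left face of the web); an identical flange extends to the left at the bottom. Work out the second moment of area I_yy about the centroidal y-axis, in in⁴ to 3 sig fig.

I_yy ≈ 6.39 in⁴

Decompose the section into non-overlapping parts with the origin at the bottom-left of its bounding rectangle.
Web: 0.25 × 9.2, A = 2.3 in², x = 2.675 in, Ī = 0.011979 in⁴.
Top flange (beyond web): 2.55 × 0.5, A = 1.275 in², x = 4.075 in, Ī = 0.69089 in⁴.
Bottom flange (beyond web): 2.55 × 0.5, A = 1.275 in², x = 1.275 in, Ī = 0.69089 in⁴.
Centroid: x̄ = ΣA·x / ΣA = 2.675 in.
Transfer each piece to the centroidal y-axis using Ī + A·d² with d = x − 2.675:
  web: d = 0 in → contributes +0.011979 in⁴
  top flange (beyond web): d = 1.4 in → contributes +3.1899 in⁴
  bottom flange (beyond web): d = -1.4 in → contributes +3.1899 in⁴
Total I = 6.3918 in⁴.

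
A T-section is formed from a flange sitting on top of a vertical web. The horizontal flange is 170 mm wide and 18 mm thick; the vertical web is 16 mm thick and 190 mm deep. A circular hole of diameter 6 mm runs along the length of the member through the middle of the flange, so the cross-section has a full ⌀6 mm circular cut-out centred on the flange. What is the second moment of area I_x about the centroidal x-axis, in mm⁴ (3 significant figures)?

I_x ≈ 2.56 × 10⁷ mm⁴

Treat the section as a set of non-overlapping primitives; coordinates are from the bounding-box lower-left.
Flange: 170 × 18, A = 3 060 mm², y = 199 mm, Ī = 82 620 mm⁴.
Web: 16 × 190, A = 3 040 mm², y = 95 mm, Ī = 9 145 333 mm⁴.
Hole (subtracted): ⌀6, A = 28.274 mm², y = 199 mm, Ī = 63.617 mm⁴.
Centroid: ȳ = ΣA·y / ΣA = 146.93 mm.
Transfer each piece to the centroidal x-axis using Ī + A·d² with d = y − 146.93:
  flange: d = 52.071 mm → contributes +8 379 427 mm⁴
  web: d = -51.929 mm → contributes +17 343 104 mm⁴
  hole: d = 52.071 mm → contributes −76 726 mm⁴
Total I = 25 645 805 mm⁴.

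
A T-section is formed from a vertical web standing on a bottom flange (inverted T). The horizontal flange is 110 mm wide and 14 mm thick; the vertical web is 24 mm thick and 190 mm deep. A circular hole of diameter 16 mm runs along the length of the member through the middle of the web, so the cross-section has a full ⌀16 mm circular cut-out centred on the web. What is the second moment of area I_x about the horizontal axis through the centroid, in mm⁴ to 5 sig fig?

Break the section into simple shapes (no overlaps), measuring from the bottom-left corner of the bounding box.
Flange: 110 × 14, A = 1 540 mm², y = 7 mm, Ī = 25153.33 mm⁴.
Web: 24 × 190, A = 4 560 mm², y = 109 mm, Ī = 13 718 000 mm⁴.
Hole (subtracted): ⌀16, A = 201.0619 mm², y = 109 mm, Ī = 3216.991 mm⁴.
Centroid: ȳ = ΣA·y / ΣA = 82.37148 mm.
Transfer each piece to the horizontal axis through the centroid using Ī + A·d² with d = y − 82.37148:
  flange: d = -75.37148 mm → contributes +8 773 677 mm⁴
  web: d = 26.62852 mm → contributes +16 951 396 mm⁴
  hole: d = 26.62852 mm → contributes −145785.6 mm⁴
Total I = 25 579 288 mm⁴.

I_x ≈ 2.5579 × 10⁷ mm⁴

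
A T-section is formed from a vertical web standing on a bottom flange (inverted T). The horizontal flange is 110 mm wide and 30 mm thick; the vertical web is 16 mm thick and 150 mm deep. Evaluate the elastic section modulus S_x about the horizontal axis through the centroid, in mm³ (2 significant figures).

Break the section into simple shapes (no overlaps), measuring from the bottom-left corner of the bounding box.
Flange: 110 × 30, A = 3 300 mm², y = 15 mm, Ī = 247 500 mm⁴.
Web: 16 × 150, A = 2 400 mm², y = 105 mm, Ī = 4 500 000 mm⁴.
Centroid: ȳ = ΣA·y / ΣA = 52.89 mm.
Transfer each piece to the horizontal axis through the centroid using Ī + A·d² with d = y − 52.89:
  flange: d = -37.89 mm → contributes +4 986 337 mm⁴
  web: d = 52.11 mm → contributes +11 015 900 mm⁴
Total I = 16 002 237 mm⁴.
Extreme fibre distance c = 127.1 mm; S = I/c = 125 898 mm³.

S_x ≈ 1.3 × 10⁵ mm³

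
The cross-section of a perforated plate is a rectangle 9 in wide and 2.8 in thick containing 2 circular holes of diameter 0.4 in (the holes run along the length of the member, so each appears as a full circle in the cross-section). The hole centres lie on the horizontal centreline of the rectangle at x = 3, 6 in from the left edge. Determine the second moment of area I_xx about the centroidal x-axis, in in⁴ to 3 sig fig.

Treat the section as a set of non-overlapping primitives; coordinates are from the bounding-box lower-left.
Plate: 9 × 2.8, A = 25.2 in², y = 1.4 in, Ī = 16.464 in⁴.
Hole 1 (subtracted): ⌀0.4, A = 0.12566 in², y = 1.4 in, Ī = 0.0012566 in⁴.
Hole 2 (subtracted): ⌀0.4, A = 0.12566 in², y = 1.4 in, Ī = 0.0012566 in⁴.
By symmetry the centroid is at mid-height, ȳ = 1.4 in.
All pieces are centred on the centroidal x-axis, so I = ΣĪ (holes subtracted) = 16.461 in⁴.

I_xx ≈ 16.5 in⁴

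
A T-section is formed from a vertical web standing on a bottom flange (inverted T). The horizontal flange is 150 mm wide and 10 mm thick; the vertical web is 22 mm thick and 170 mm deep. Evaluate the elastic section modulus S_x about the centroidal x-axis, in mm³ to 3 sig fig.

Split into non-overlapping primitives; take the origin at the lower-left of the bounding box.
Flange: 150 × 10, A = 1 500 mm², y = 5 mm, Ī = 12 500 mm⁴.
Web: 22 × 170, A = 3 740 mm², y = 95 mm, Ī = 9 007 167 mm⁴.
Centroid: ȳ = ΣA·y / ΣA = 69.237 mm.
Transfer each piece to the centroidal x-axis using Ī + A·d² with d = y − 69.237:
  flange: d = -64.237 mm → contributes +6 202 019 mm⁴
  web: d = 25.763 mm → contributes +11 489 594 mm⁴
Total I = 17 691 613 mm⁴.
Extreme fibre distance c = 110.76 mm; S = I/c = 159 724 mm³.

S_x ≈ 1.60 × 10⁵ mm³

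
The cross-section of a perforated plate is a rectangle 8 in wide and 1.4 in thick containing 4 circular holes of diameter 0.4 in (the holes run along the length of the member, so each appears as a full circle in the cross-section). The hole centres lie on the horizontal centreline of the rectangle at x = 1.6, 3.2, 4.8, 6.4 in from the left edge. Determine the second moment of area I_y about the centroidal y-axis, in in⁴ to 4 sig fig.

I_y ≈ 58.12 in⁴

Break the section into simple shapes (no overlaps), measuring from the bottom-left corner of the bounding box.
Plate: 8 × 1.4, A = 11.2 in², x = 4 in, Ī = 59.7333 in⁴.
Hole 1 (subtracted): ⌀0.4, A = 0.125664 in², x = 1.6 in, Ī = 0.00125664 in⁴.
Hole 2 (subtracted): ⌀0.4, A = 0.125664 in², x = 3.2 in, Ī = 0.00125664 in⁴.
Hole 3 (subtracted): ⌀0.4, A = 0.125664 in², x = 4.8 in, Ī = 0.00125664 in⁴.
Hole 4 (subtracted): ⌀0.4, A = 0.125664 in², x = 6.4 in, Ī = 0.00125664 in⁴.
By symmetry the centroid is at mid-width, x̄ = 4 in.
Transfer each piece to the centroidal y-axis using Ī + A·d² with d = x − 4:
  plate: d = 0 in → contributes +59.7333 in⁴
  hole 1: d = -2.4 in → contributes −0.72508 in⁴
  hole 2: d = -0.8 in → contributes −0.0816814 in⁴
  hole 3: d = 0.8 in → contributes −0.0816814 in⁴
  hole 4: d = 2.4 in → contributes −0.72508 in⁴
Total I = 58.1198 in⁴.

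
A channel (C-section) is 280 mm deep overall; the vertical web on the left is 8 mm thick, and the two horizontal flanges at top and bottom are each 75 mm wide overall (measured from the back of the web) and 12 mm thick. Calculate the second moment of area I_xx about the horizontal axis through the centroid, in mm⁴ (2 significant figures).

Treat the section as a set of non-overlapping primitives; coordinates are from the bounding-box lower-left.
Web: 8 × 280, A = 2 240 mm², y = 140 mm, Ī = 14 634 667 mm⁴.
Top flange (beyond web): 67 × 12, A = 804 mm², y = 274 mm, Ī = 9 648 mm⁴.
Bottom flange (beyond web): 67 × 12, A = 804 mm², y = 6 mm, Ī = 9 648 mm⁴.
By symmetry the centroid is at mid-height, ȳ = 140 mm.
Transfer each piece to the horizontal axis through the centroid using Ī + A·d² with d = y − 140:
  web: d = 0 mm → contributes +14 634 667 mm⁴
  top flange (beyond web): d = 134 mm → contributes +14 446 272 mm⁴
  bottom flange (beyond web): d = -134 mm → contributes +14 446 272 mm⁴
Total I = 43 527 211 mm⁴.

I_xx ≈ 4.4 × 10⁷ mm⁴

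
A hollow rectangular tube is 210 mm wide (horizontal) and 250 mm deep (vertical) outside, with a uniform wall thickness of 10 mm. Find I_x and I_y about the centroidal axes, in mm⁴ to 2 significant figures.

Decompose the section into non-overlapping parts with the origin at the bottom-left of its bounding rectangle.
Outer rectangle: 210 × 250, A = 52 500 mm², y = 125 mm, Ī = 273 437 500 mm⁴.
Inner void (subtracted): 190 × 230, A = 43 700 mm², y = 125 mm, Ī = 192 644 167 mm⁴.
By symmetry the centroid is at mid-height, ȳ = 125 mm.
All pieces are centred on the centroidal x-axis, so I = ΣĪ (holes subtracted) = 80 793 333 mm⁴.
Repeating about the centroidal y-axis gives I_y = 61 473 333 mm⁴.

I_x ≈ 8.1 × 10⁷ mm⁴, I_y ≈ 6.1 × 10⁷ mm⁴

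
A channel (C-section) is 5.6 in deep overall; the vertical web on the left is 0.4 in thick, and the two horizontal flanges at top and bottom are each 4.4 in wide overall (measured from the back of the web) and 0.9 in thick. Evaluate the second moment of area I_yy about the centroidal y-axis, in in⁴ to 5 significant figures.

I_yy ≈ 17.899 in⁴

Treat the section as a set of non-overlapping primitives; coordinates are from the bounding-box lower-left.
Web: 0.4 × 5.6, A = 2.24 in², x = 0.2 in, Ī = 0.02986667 in⁴.
Top flange (beyond web): 4 × 0.9, A = 3.6 in², x = 2.4 in, Ī = 4.8 in⁴.
Bottom flange (beyond web): 4 × 0.9, A = 3.6 in², x = 2.4 in, Ī = 4.8 in⁴.
Centroid: x̄ = ΣA·x / ΣA = 1.877966 in.
Transfer each piece to the centroidal y-axis using Ī + A·d² with d = x − 1.877966:
  web: d = -1.677966 in → contributes +6.336744 in⁴
  top flange (beyond web): d = 0.5220339 in → contributes +5.78107 in⁴
  bottom flange (beyond web): d = 0.5220339 in → contributes +5.78107 in⁴
Total I = 17.89888 in⁴.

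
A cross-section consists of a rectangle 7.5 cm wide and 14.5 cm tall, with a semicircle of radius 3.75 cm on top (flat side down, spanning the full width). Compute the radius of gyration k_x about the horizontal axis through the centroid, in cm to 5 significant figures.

k_x ≈ 5.0694 cm

Decompose the section into non-overlapping parts with the origin at the bottom-left of its bounding rectangle.
Rectangular body: 7.5 × 14.5, A = 108.75 cm², y = 7.25 cm, Ī = 1905.391 cm⁴.
Semicircular cap: semicircle r = 3.75, A = 22.08932 cm², y = 16.09155 cm, Ī = 21.70487 cm⁴.
Centroid: ȳ = ΣA·y / ΣA = 8.7427 cm.
Transfer each piece to the horizontal axis through the centroid using Ī + A·d² with d = y − 8.7427:
  rectangular body: d = -1.4927 cm → contributes +2147.702 cm⁴
  semicircular cap: d = 7.34885 cm → contributes +1214.652 cm⁴
Total I = 3362.354 cm⁴.
Radius of gyration: k = √(I/A) = √(3362.354 / 130.8393) = 5.069353 cm.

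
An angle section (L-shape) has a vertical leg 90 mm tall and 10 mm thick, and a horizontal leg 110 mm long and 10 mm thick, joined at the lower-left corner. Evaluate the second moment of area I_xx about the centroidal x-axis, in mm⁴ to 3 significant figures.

I_xx ≈ 1.37 × 10⁶ mm⁴

Break the section into simple shapes (no overlaps), measuring from the bottom-left corner of the bounding box.
Vertical leg: 10 × 90, A = 900 mm², y = 45 mm, Ī = 607 500 mm⁴.
Horizontal leg (remainder): 100 × 10, A = 1 000 mm², y = 5 mm, Ī = 8333.3 mm⁴.
Centroid: ȳ = ΣA·y / ΣA = 23.947 mm.
Transfer each piece to the centroidal x-axis using Ī + A·d² with d = y − 23.947:
  vertical leg: d = 21.053 mm → contributes +1 006 392 mm⁴
  horizontal leg (remainder): d = -18.947 mm → contributes +367 336 mm⁴
Total I = 1 373 728 mm⁴.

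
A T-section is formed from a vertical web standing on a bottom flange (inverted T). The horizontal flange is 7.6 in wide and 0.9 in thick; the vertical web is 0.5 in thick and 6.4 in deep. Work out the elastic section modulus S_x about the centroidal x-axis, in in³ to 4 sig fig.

S_x ≈ 7.109 in³

Break the section into simple shapes (no overlaps), measuring from the bottom-left corner of the bounding box.
Flange: 7.6 × 0.9, A = 6.84 in², y = 0.45 in, Ī = 0.4617 in⁴.
Web: 0.5 × 6.4, A = 3.2 in², y = 4.1 in, Ī = 10.9227 in⁴.
Centroid: ȳ = ΣA·y / ΣA = 1.61335 in.
Transfer each piece to the centroidal x-axis using Ī + A·d² with d = y − 1.61335:
  flange: d = -1.16335 in → contributes +9.71879 in⁴
  web: d = 2.48665 in → contributes +30.7097 in⁴
Total I = 40.4285 in⁴.
Extreme fibre distance c = 5.68665 in; S = I/c = 7.10936 in³.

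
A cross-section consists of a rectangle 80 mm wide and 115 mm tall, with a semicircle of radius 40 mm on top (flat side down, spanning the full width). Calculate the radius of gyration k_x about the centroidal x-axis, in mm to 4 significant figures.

Split into non-overlapping primitives; take the origin at the lower-left of the bounding box.
Rectangular body: 80 × 115, A = 9 200 mm², y = 57.5 mm, Ī = 10 139 167 mm⁴.
Semicircular cap: semicircle r = 40, A = 2513.27 mm², y = 131.977 mm, Ī = 280 978 mm⁴.
Centroid: ȳ = ΣA·y / ΣA = 73.4802 mm.
Transfer each piece to the centroidal x-axis using Ī + A·d² with d = y − 73.4802:
  rectangular body: d = -15.9802 mm → contributes +12 488 528 mm⁴
  semicircular cap: d = 58.4964 mm → contributes +8 880 964 mm⁴
Total I = 21 369 491 mm⁴.
Radius of gyration: k = √(I/A) = √(21 369 491 / 11713.3) = 42.7128 mm.

k_x ≈ 42.71 mm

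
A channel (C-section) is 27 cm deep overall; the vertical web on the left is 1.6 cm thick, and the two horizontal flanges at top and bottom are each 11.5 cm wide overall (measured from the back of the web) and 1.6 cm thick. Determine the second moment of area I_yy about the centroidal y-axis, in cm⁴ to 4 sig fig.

I_yy ≈ 872.2 cm⁴

Break the section into simple shapes (no overlaps), measuring from the bottom-left corner of the bounding box.
Web: 1.6 × 27, A = 43.2 cm², x = 0.8 cm, Ī = 9.216 cm⁴.
Top flange (beyond web): 9.9 × 1.6, A = 15.84 cm², x = 6.55 cm, Ī = 129.373 cm⁴.
Bottom flange (beyond web): 9.9 × 1.6, A = 15.84 cm², x = 6.55 cm, Ī = 129.373 cm⁴.
Centroid: x̄ = ΣA·x / ΣA = 3.23269 cm.
Transfer each piece to the centroidal y-axis using Ī + A·d² with d = x − 3.23269:
  web: d = -2.43269 cm → contributes +264.873 cm⁴
  top flange (beyond web): d = 3.31731 cm → contributes +303.685 cm⁴
  bottom flange (beyond web): d = 3.31731 cm → contributes +303.685 cm⁴
Total I = 872.243 cm⁴.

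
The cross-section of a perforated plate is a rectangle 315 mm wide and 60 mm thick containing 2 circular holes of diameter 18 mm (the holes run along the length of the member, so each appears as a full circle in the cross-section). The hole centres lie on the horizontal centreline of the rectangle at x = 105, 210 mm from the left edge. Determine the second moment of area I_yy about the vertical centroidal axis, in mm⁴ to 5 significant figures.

I_yy ≈ 1.5487 × 10⁸ mm⁴

Decompose the section into non-overlapping parts with the origin at the bottom-left of its bounding rectangle.
Plate: 315 × 60, A = 18 900 mm², x = 157.5 mm, Ī = 156 279 375 mm⁴.
Hole 1 (subtracted): ⌀18, A = 254.469 mm², x = 105 mm, Ī = 5152.997 mm⁴.
Hole 2 (subtracted): ⌀18, A = 254.469 mm², x = 210 mm, Ī = 5152.997 mm⁴.
By symmetry the centroid is at mid-width, x̄ = 157.5 mm.
Transfer each piece to the vertical centroidal axis using Ī + A·d² with d = x − 157.5:
  plate: d = 0 mm → contributes +156 279 375 mm⁴
  hole 1: d = -52.5 mm → contributes −706533.2 mm⁴
  hole 2: d = 52.5 mm → contributes −706533.2 mm⁴
Total I = 154 866 309 mm⁴.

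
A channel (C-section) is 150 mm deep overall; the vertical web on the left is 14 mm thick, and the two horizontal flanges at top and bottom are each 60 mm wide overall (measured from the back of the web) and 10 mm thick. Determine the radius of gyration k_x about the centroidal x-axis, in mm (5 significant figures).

Decompose the section into non-overlapping parts with the origin at the bottom-left of its bounding rectangle.
Web: 14 × 150, A = 2 100 mm², y = 75 mm, Ī = 3 937 500 mm⁴.
Top flange (beyond web): 46 × 10, A = 460 mm², y = 145 mm, Ī = 3833.333 mm⁴.
Bottom flange (beyond web): 46 × 10, A = 460 mm², y = 5 mm, Ī = 3833.333 mm⁴.
By symmetry the centroid is at mid-height, ȳ = 75 mm.
Transfer each piece to the centroidal x-axis using Ī + A·d² with d = y − 75:
  web: d = 0 mm → contributes +3 937 500 mm⁴
  top flange (beyond web): d = 70 mm → contributes +2 257 833 mm⁴
  bottom flange (beyond web): d = -70 mm → contributes +2 257 833 mm⁴
Total I = 8 453 167 mm⁴.
Radius of gyration: k = √(I/A) = √(8 453 167 / 3 020) = 52.90616 mm.

k_x ≈ 52.906 mm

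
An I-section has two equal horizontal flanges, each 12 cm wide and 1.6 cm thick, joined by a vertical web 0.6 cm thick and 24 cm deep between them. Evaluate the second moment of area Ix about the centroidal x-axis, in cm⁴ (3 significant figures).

Ix ≈ 6990 cm⁴

Split into non-overlapping primitives; take the origin at the lower-left of the bounding box.
Bottom flange: 12 × 1.6, A = 19.2 cm², y = 0.8 cm, Ī = 4.096 cm⁴.
Web: 0.6 × 24, A = 14.4 cm², y = 13.6 cm, Ī = 691.2 cm⁴.
Top flange: 12 × 1.6, A = 19.2 cm², y = 26.4 cm, Ī = 4.096 cm⁴.
By symmetry the centroid is at mid-height, ȳ = 13.6 cm.
Transfer each piece to the centroidal x-axis using Ī + A·d² with d = y − 13.6:
  bottom flange: d = -12.8 cm → contributes +3149.8 cm⁴
  web: d = 0 cm → contributes +691.2 cm⁴
  top flange: d = 12.8 cm → contributes +3149.8 cm⁴
Total I = 6990.8 cm⁴.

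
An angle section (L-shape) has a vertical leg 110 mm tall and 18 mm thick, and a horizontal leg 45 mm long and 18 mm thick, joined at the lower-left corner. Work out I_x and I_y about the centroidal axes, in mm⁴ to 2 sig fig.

Decompose the section into non-overlapping parts with the origin at the bottom-left of its bounding rectangle.
Vertical leg: 18 × 110, A = 1 980 mm², y = 55 mm, Ī = 1 996 500 mm⁴.
Horizontal leg (remainder): 27 × 18, A = 486 mm², y = 9 mm, Ī = 13 122 mm⁴.
Centroid: ȳ = ΣA·y / ΣA = 45.93 mm.
Transfer each piece to the centroidal x-axis using Ī + A·d² with d = y − 45.93:
  vertical leg: d = 9.066 mm → contributes +2 159 230 mm⁴
  horizontal leg (remainder): d = -36.93 mm → contributes +676 095 mm⁴
Total I = 2 835 325 mm⁴.
For the y-axis: x̄ = 13.43 mm.
Repeating about the centroidal y-axis gives I_y = 280 533 mm⁴.

I_x ≈ 2.8 × 10⁶ mm⁴, I_y ≈ 2.8 × 10⁵ mm⁴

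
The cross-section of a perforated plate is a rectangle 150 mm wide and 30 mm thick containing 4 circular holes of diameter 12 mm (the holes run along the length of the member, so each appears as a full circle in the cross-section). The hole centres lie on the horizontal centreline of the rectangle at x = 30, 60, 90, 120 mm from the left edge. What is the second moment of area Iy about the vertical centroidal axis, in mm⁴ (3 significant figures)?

Iy ≈ 7.92 × 10⁶ mm⁴

Decompose the section into non-overlapping parts with the origin at the bottom-left of its bounding rectangle.
Plate: 150 × 30, A = 4 500 mm², x = 75 mm, Ī = 8 437 500 mm⁴.
Hole 1 (subtracted): ⌀12, A = 113.1 mm², x = 30 mm, Ī = 1017.9 mm⁴.
Hole 2 (subtracted): ⌀12, A = 113.1 mm², x = 60 mm, Ī = 1017.9 mm⁴.
Hole 3 (subtracted): ⌀12, A = 113.1 mm², x = 90 mm, Ī = 1017.9 mm⁴.
Hole 4 (subtracted): ⌀12, A = 113.1 mm², x = 120 mm, Ī = 1017.9 mm⁴.
By symmetry the centroid is at mid-width, x̄ = 75 mm.
Transfer each piece to the vertical centroidal axis using Ī + A·d² with d = x − 75:
  plate: d = 0 mm → contributes +8 437 500 mm⁴
  hole 1: d = -45 mm → contributes −230 040 mm⁴
  hole 2: d = -15 mm → contributes −26 465 mm⁴
  hole 3: d = 15 mm → contributes −26 465 mm⁴
  hole 4: d = 45 mm → contributes −230 040 mm⁴
Total I = 7 924 490 mm⁴.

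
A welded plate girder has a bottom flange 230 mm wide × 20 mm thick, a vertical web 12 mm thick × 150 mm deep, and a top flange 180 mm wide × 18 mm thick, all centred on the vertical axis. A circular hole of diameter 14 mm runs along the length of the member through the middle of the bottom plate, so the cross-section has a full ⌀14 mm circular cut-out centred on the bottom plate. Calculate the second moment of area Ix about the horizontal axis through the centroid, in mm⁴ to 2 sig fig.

Ix ≈ 5.7 × 10⁷ mm⁴

Break the section into simple shapes (no overlaps), measuring from the bottom-left corner of the bounding box.
Bottom plate: 230 × 20, A = 4 600 mm², y = 10 mm, Ī = 153 333 mm⁴.
Web plate: 12 × 150, A = 1 800 mm², y = 95 mm, Ī = 3 375 000 mm⁴.
Top plate: 180 × 18, A = 3 240 mm², y = 179 mm, Ī = 87 480 mm⁴.
Hole (subtracted): ⌀14, A = 153.9 mm², y = 10 mm, Ī = 1 886 mm⁴.
Centroid: ȳ = ΣA·y / ΣA = 83.85 mm.
Transfer each piece to the horizontal axis through the centroid using Ī + A·d² with d = y − 83.85:
  bottom plate: d = -73.85 mm → contributes +25 241 943 mm⁴
  web plate: d = 11.15 mm → contributes +3 598 720 mm⁴
  top plate: d = 95.15 mm → contributes +29 419 962 mm⁴
  hole: d = -73.85 mm → contributes −841 471 mm⁴
Total I = 57 419 154 mm⁴.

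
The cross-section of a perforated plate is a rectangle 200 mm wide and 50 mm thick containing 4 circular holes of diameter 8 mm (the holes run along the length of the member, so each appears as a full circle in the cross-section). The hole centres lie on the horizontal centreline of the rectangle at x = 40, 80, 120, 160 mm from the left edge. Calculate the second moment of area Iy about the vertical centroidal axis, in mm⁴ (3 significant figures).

Iy ≈ 3.29 × 10⁷ mm⁴

Decompose the section into non-overlapping parts with the origin at the bottom-left of its bounding rectangle.
Plate: 200 × 50, A = 10 000 mm², x = 100 mm, Ī = 33 333 333 mm⁴.
Hole 1 (subtracted): ⌀8, A = 50.265 mm², x = 40 mm, Ī = 201.06 mm⁴.
Hole 2 (subtracted): ⌀8, A = 50.265 mm², x = 80 mm, Ī = 201.06 mm⁴.
Hole 3 (subtracted): ⌀8, A = 50.265 mm², x = 120 mm, Ī = 201.06 mm⁴.
Hole 4 (subtracted): ⌀8, A = 50.265 mm², x = 160 mm, Ī = 201.06 mm⁴.
By symmetry the centroid is at mid-width, x̄ = 100 mm.
Transfer each piece to the vertical centroidal axis using Ī + A·d² with d = x − 100:
  plate: d = 0 mm → contributes +33 333 333 mm⁴
  hole 1: d = -60 mm → contributes −181 157 mm⁴
  hole 2: d = -20 mm → contributes −20 307 mm⁴
  hole 3: d = 20 mm → contributes −20 307 mm⁴
  hole 4: d = 60 mm → contributes −181 157 mm⁴
Total I = 32 930 405 mm⁴.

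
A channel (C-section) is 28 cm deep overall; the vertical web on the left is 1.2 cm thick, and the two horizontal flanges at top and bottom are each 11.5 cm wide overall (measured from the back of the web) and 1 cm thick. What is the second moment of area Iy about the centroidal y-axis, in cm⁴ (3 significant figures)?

Split into non-overlapping primitives; take the origin at the lower-left of the bounding box.
Web: 1.2 × 28, A = 33.6 cm², x = 0.6 cm, Ī = 4.032 cm⁴.
Top flange (beyond web): 10.3 × 1, A = 10.3 cm², x = 6.35 cm, Ī = 91.061 cm⁴.
Bottom flange (beyond web): 10.3 × 1, A = 10.3 cm², x = 6.35 cm, Ī = 91.061 cm⁴.
Centroid: x̄ = ΣA·x / ΣA = 2.7854 cm.
Transfer each piece to the centroidal y-axis using Ī + A·d² with d = x − 2.7854:
  web: d = -2.1854 cm → contributes +164.51 cm⁴
  top flange (beyond web): d = 3.5646 cm → contributes +221.93 cm⁴
  bottom flange (beyond web): d = 3.5646 cm → contributes +221.93 cm⁴
Total I = 608.38 cm⁴.

Iy ≈ 608 cm⁴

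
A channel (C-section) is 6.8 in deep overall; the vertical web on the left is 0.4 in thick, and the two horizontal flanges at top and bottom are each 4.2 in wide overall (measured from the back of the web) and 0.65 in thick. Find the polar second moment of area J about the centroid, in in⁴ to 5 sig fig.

J ≈ 71.082 in⁴

Break the section into simple shapes (no overlaps), measuring from the bottom-left corner of the bounding box.
Web: 0.4 × 6.8, A = 2.72 in², y = 3.4 in, Ī = 10.48107 in⁴.
Top flange (beyond web): 3.8 × 0.65, A = 2.47 in², y = 6.475 in, Ī = 0.08696458 in⁴.
Bottom flange (beyond web): 3.8 × 0.65, A = 2.47 in², y = 0.325 in, Ī = 0.08696458 in⁴.
By symmetry the centroid is at mid-height, ȳ = 3.4 in.
Transfer each piece to the centroidal x-axis using Ī + A·d² with d = y − 3.4:
  web: d = 0 in → contributes +10.48107 in⁴
  top flange (beyond web): d = 3.075 in → contributes +23.44236 in⁴
  bottom flange (beyond web): d = -3.075 in → contributes +23.44236 in⁴
Total I = 57.36578 in⁴.
For the y-axis: x̄ = 1.554308 in.
Repeating about the centroidal y-axis gives I_y = 13.71654 in⁴.
Polar second moment: J = I_x + I_y = 71.08232 in⁴.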